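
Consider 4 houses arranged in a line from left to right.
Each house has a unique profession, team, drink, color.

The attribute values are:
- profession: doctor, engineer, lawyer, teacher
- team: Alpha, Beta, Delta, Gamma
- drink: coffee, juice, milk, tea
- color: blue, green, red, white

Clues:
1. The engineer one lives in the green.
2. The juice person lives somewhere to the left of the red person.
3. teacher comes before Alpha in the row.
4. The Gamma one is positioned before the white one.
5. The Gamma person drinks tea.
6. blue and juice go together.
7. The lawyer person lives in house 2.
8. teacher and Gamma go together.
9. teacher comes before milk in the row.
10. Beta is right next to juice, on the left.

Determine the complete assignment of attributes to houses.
Solution:

House | Profession | Team | Drink | Color
-----------------------------------------
  1   | engineer | Beta | coffee | green
  2   | lawyer | Delta | juice | blue
  3   | teacher | Gamma | tea | red
  4   | doctor | Alpha | milk | white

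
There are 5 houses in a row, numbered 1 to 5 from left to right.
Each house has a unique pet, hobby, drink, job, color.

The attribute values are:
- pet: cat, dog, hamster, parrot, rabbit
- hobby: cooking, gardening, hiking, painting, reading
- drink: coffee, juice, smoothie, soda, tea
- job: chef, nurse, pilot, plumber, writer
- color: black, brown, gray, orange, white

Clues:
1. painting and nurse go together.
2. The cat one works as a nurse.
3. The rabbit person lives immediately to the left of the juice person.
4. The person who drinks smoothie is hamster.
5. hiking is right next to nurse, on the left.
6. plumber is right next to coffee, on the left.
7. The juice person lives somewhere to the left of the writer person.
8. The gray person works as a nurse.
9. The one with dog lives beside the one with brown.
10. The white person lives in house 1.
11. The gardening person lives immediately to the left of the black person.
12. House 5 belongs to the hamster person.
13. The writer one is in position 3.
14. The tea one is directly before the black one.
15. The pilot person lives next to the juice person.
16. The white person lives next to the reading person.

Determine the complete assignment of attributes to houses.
Solution:

House | Pet | Hobby | Drink | Job | Color
-----------------------------------------
  1   | rabbit | gardening | tea | pilot | white
  2   | dog | reading | juice | plumber | black
  3   | parrot | hiking | coffee | writer | brown
  4   | cat | painting | soda | nurse | gray
  5   | hamster | cooking | smoothie | chef | orange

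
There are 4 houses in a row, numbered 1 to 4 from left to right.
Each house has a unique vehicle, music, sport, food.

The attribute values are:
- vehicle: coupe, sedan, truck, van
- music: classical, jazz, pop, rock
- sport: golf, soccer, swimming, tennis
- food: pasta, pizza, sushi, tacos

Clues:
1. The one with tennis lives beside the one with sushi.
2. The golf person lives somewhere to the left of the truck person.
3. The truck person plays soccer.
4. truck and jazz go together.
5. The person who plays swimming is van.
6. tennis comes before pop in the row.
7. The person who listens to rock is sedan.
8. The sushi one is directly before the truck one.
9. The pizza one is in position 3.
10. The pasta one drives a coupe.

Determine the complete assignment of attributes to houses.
Solution:

House | Vehicle | Music | Sport | Food
--------------------------------------
  1   | coupe | classical | tennis | pasta
  2   | sedan | rock | golf | sushi
  3   | truck | jazz | soccer | pizza
  4   | van | pop | swimming | tacos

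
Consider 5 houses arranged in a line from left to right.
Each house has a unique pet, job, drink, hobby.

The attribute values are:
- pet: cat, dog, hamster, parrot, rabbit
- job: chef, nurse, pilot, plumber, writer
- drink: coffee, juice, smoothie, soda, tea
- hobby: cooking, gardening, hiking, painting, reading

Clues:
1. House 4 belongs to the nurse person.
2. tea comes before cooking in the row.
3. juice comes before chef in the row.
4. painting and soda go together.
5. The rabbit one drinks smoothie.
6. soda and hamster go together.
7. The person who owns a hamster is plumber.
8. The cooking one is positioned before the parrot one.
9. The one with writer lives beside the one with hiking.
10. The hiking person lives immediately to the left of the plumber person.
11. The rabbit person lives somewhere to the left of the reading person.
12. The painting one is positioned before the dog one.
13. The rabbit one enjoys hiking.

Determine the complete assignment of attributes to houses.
Solution:

House | Pet | Job | Drink | Hobby
---------------------------------
  1   | cat | writer | tea | gardening
  2   | rabbit | pilot | smoothie | hiking
  3   | hamster | plumber | soda | painting
  4   | dog | nurse | juice | cooking
  5   | parrot | chef | coffee | reading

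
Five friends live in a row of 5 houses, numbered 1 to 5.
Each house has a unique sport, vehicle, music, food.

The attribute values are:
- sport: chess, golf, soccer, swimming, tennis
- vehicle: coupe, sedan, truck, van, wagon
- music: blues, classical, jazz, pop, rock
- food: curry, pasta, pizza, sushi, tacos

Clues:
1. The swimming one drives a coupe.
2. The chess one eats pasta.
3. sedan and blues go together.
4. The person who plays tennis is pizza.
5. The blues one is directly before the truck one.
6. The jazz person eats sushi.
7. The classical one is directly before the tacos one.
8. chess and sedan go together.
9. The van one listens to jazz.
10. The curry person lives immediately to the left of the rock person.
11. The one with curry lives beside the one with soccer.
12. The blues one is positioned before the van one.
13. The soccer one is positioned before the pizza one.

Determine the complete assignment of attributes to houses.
Solution:

House | Sport | Vehicle | Music | Food
--------------------------------------
  1   | swimming | coupe | classical | curry
  2   | soccer | wagon | rock | tacos
  3   | chess | sedan | blues | pasta
  4   | tennis | truck | pop | pizza
  5   | golf | van | jazz | sushi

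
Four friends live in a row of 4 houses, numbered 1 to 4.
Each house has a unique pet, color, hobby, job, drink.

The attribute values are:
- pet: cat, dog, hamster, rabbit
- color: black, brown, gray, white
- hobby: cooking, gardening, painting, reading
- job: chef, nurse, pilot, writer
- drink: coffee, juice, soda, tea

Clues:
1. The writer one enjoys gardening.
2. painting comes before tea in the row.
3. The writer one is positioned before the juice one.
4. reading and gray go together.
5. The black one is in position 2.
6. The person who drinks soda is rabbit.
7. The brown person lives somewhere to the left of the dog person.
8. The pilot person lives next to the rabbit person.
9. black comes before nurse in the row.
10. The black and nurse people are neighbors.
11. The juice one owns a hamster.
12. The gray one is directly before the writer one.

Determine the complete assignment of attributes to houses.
Solution:

House | Pet | Color | Hobby | Job | Drink
-----------------------------------------
  1   | cat | gray | reading | pilot | coffee
  2   | rabbit | black | gardening | writer | soda
  3   | hamster | brown | painting | nurse | juice
  4   | dog | white | cooking | chef | tea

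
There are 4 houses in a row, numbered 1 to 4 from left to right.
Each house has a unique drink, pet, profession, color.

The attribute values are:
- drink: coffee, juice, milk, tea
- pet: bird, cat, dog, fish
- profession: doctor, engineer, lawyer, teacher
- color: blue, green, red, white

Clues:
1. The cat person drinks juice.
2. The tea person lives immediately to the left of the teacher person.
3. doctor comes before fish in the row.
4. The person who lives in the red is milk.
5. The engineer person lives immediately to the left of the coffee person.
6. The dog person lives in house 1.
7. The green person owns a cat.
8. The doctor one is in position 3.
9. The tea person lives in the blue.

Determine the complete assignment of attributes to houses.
Solution:

House | Drink | Pet | Profession | Color
----------------------------------------
  1   | tea | dog | engineer | blue
  2   | coffee | bird | teacher | white
  3   | juice | cat | doctor | green
  4   | milk | fish | lawyer | red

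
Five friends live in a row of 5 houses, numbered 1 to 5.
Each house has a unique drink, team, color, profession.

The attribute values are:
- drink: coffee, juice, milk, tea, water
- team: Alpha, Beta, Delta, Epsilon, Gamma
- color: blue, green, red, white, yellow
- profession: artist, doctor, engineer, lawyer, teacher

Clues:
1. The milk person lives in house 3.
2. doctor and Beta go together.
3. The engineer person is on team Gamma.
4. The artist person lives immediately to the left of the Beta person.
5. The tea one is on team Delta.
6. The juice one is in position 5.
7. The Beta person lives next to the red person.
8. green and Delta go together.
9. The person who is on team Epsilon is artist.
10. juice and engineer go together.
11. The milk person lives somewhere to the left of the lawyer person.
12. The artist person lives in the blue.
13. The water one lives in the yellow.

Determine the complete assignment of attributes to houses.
Solution:

House | Drink | Team | Color | Profession
-----------------------------------------
  1   | coffee | Epsilon | blue | artist
  2   | water | Beta | yellow | doctor
  3   | milk | Alpha | red | teacher
  4   | tea | Delta | green | lawyer
  5   | juice | Gamma | white | engineer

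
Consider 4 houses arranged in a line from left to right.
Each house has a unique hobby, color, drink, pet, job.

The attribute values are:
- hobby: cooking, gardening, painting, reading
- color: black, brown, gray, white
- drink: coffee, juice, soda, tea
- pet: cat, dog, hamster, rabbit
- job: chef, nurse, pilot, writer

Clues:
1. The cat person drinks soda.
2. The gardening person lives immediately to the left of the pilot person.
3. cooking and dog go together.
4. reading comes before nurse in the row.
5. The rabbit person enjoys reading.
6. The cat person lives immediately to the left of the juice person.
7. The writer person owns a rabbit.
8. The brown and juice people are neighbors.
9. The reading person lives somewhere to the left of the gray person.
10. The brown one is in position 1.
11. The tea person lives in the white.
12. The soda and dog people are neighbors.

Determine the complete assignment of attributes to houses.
Solution:

House | Hobby | Color | Drink | Pet | Job
-----------------------------------------
  1   | gardening | brown | soda | cat | chef
  2   | cooking | black | juice | dog | pilot
  3   | reading | white | tea | rabbit | writer
  4   | painting | gray | coffee | hamster | nurse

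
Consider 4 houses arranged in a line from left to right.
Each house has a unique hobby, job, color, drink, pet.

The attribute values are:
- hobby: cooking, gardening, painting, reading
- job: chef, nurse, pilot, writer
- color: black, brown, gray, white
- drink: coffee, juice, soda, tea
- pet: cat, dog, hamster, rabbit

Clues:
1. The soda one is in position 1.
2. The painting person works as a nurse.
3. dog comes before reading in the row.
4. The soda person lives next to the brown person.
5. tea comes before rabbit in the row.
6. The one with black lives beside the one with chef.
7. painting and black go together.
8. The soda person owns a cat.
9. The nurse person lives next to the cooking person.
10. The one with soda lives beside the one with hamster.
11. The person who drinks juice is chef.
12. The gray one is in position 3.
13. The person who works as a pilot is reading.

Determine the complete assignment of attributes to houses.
Solution:

House | Hobby | Job | Color | Drink | Pet
-----------------------------------------
  1   | painting | nurse | black | soda | cat
  2   | cooking | chef | brown | juice | hamster
  3   | gardening | writer | gray | tea | dog
  4   | reading | pilot | white | coffee | rabbit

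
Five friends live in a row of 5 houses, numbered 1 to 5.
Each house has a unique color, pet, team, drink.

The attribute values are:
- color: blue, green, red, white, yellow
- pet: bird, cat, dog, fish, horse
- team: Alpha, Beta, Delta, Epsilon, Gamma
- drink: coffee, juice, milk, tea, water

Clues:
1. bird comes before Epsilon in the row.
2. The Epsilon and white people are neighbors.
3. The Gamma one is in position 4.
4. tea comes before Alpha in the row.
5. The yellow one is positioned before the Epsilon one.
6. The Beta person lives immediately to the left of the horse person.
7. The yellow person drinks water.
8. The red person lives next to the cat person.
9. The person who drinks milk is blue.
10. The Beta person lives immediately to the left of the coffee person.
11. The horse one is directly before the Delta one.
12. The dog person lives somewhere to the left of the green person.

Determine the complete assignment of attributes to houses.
Solution:

House | Color | Pet | Team | Drink
----------------------------------
  1   | yellow | bird | Beta | water
  2   | red | horse | Epsilon | coffee
  3   | white | cat | Delta | tea
  4   | blue | dog | Gamma | milk
  5   | green | fish | Alpha | juice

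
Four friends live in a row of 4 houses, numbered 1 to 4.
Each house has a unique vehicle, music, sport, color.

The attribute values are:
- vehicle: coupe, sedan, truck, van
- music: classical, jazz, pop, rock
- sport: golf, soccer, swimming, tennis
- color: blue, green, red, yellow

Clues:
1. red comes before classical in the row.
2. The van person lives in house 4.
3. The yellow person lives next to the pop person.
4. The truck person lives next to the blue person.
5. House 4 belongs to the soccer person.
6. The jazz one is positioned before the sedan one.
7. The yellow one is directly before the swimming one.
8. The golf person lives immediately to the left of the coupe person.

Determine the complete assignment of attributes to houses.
Solution:

House | Vehicle | Music | Sport | Color
---------------------------------------
  1   | truck | jazz | golf | yellow
  2   | coupe | pop | swimming | blue
  3   | sedan | rock | tennis | red
  4   | van | classical | soccer | green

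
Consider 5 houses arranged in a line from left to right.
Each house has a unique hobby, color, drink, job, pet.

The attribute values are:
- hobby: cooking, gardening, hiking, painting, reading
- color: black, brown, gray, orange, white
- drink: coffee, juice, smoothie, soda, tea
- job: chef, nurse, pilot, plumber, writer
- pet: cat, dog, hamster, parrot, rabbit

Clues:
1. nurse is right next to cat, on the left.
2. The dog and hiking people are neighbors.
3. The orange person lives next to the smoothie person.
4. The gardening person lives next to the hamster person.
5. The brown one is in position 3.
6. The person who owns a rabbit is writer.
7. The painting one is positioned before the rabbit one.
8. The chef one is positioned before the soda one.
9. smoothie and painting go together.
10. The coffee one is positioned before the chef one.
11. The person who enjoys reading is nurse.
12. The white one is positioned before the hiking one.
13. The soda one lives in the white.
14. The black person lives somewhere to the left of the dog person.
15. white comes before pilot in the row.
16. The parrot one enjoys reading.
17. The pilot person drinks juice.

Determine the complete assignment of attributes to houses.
Solution:

House | Hobby | Color | Drink | Job | Pet
-----------------------------------------
  1   | reading | orange | coffee | nurse | parrot
  2   | painting | black | smoothie | chef | cat
  3   | cooking | brown | tea | writer | rabbit
  4   | gardening | white | soda | plumber | dog
  5   | hiking | gray | juice | pilot | hamster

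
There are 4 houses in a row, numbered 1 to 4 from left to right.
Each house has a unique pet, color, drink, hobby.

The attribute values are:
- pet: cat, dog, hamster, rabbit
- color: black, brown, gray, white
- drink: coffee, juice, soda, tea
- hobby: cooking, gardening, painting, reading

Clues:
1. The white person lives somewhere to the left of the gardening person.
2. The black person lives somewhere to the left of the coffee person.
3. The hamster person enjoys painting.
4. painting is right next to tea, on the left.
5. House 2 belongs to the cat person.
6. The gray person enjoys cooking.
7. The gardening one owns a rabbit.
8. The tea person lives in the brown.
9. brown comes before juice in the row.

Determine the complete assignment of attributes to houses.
Solution:

House | Pet | Color | Drink | Hobby
-----------------------------------
  1   | hamster | white | soda | painting
  2   | cat | brown | tea | reading
  3   | rabbit | black | juice | gardening
  4   | dog | gray | coffee | cooking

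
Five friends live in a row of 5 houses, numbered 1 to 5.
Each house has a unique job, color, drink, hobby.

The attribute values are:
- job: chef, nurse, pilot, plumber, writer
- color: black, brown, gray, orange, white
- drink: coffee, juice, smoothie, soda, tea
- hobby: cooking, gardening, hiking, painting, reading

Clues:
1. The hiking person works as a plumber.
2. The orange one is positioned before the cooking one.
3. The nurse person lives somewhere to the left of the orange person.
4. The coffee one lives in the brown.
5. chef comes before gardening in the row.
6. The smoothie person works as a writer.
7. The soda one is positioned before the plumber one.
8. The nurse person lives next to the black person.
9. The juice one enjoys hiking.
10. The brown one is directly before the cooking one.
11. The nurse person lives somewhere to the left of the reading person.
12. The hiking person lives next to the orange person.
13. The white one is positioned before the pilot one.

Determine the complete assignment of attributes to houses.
Solution:

House | Job | Color | Drink | Hobby
-----------------------------------
  1   | nurse | white | soda | painting
  2   | plumber | black | juice | hiking
  3   | chef | orange | tea | reading
  4   | pilot | brown | coffee | gardening
  5   | writer | gray | smoothie | cooking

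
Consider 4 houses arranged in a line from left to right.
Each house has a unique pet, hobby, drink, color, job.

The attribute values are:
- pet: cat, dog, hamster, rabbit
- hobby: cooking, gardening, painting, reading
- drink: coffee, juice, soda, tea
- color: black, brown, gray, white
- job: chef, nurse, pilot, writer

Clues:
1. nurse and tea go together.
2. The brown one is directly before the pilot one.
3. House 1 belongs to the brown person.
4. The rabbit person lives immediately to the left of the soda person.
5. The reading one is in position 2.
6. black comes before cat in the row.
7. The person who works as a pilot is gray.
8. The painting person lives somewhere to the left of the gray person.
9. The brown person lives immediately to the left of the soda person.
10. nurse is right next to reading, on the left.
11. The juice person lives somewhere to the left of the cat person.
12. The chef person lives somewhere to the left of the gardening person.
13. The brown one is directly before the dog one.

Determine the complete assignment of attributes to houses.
Solution:

House | Pet | Hobby | Drink | Color | Job
-----------------------------------------
  1   | rabbit | painting | tea | brown | nurse
  2   | dog | reading | soda | gray | pilot
  3   | hamster | cooking | juice | black | chef
  4   | cat | gardening | coffee | white | writer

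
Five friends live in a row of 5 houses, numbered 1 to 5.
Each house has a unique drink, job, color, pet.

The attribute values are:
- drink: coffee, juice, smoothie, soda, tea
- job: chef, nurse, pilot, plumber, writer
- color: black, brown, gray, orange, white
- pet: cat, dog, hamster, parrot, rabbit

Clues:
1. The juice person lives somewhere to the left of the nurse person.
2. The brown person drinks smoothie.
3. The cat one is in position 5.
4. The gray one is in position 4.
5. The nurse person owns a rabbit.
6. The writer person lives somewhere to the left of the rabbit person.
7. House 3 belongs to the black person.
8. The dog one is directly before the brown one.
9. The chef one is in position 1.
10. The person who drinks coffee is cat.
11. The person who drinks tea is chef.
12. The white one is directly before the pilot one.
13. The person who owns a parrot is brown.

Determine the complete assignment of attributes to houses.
Solution:

House | Drink | Job | Color | Pet
---------------------------------
  1   | tea | chef | white | dog
  2   | smoothie | pilot | brown | parrot
  3   | juice | writer | black | hamster
  4   | soda | nurse | gray | rabbit
  5   | coffee | plumber | orange | cat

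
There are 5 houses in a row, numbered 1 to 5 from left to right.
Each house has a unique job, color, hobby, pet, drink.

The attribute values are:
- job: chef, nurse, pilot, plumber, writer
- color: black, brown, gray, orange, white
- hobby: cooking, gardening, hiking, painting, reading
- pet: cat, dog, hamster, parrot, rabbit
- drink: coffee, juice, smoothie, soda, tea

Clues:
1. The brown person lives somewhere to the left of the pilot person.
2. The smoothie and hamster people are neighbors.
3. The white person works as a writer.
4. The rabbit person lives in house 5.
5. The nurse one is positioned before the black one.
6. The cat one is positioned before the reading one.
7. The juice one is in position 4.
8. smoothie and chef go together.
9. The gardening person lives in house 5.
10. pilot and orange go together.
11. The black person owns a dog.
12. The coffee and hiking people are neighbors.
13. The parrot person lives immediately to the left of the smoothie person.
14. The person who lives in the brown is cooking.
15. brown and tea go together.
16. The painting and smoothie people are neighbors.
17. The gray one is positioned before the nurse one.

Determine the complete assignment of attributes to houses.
Solution:

House | Job | Color | Hobby | Pet | Drink
-----------------------------------------
  1   | writer | white | painting | parrot | coffee
  2   | chef | gray | hiking | cat | smoothie
  3   | nurse | brown | cooking | hamster | tea
  4   | plumber | black | reading | dog | juice
  5   | pilot | orange | gardening | rabbit | soda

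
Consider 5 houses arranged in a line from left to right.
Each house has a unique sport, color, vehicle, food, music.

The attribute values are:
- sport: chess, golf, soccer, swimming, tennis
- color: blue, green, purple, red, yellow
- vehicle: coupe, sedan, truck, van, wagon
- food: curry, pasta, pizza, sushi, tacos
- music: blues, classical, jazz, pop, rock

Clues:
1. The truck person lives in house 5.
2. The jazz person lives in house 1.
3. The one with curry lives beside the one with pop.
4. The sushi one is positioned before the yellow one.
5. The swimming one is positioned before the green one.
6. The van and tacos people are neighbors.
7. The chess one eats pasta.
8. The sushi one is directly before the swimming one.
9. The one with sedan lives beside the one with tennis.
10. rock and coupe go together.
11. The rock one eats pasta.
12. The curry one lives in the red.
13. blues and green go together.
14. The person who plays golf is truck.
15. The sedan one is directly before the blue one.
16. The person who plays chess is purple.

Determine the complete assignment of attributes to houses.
Solution:

House | Sport | Color | Vehicle | Food | Music
----------------------------------------------
  1   | soccer | red | sedan | curry | jazz
  2   | tennis | blue | van | sushi | pop
  3   | swimming | yellow | wagon | tacos | classical
  4   | chess | purple | coupe | pasta | rock
  5   | golf | green | truck | pizza | blues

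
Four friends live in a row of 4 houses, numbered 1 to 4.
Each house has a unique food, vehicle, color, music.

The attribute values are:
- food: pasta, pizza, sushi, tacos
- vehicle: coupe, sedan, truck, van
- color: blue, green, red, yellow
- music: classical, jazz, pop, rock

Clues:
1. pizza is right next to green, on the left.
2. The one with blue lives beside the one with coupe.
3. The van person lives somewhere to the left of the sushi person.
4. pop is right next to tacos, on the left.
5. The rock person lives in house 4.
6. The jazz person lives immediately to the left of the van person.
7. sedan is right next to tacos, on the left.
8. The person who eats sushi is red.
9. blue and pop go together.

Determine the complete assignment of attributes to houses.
Solution:

House | Food | Vehicle | Color | Music
--------------------------------------
  1   | pizza | sedan | blue | pop
  2   | tacos | coupe | green | jazz
  3   | pasta | van | yellow | classical
  4   | sushi | truck | red | rock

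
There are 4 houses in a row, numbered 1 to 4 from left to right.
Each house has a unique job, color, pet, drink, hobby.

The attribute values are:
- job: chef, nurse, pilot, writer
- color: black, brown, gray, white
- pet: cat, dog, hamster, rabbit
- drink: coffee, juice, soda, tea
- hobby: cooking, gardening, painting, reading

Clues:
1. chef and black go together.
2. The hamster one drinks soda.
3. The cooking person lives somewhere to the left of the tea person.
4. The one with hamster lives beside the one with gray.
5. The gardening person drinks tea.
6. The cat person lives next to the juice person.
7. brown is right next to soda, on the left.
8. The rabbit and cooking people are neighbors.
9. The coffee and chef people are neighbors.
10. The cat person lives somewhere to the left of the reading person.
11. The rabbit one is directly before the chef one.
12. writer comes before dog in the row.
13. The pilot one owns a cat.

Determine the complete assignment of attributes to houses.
Solution:

House | Job | Color | Pet | Drink | Hobby
-----------------------------------------
  1   | writer | brown | rabbit | coffee | painting
  2   | chef | black | hamster | soda | cooking
  3   | pilot | gray | cat | tea | gardening
  4   | nurse | white | dog | juice | reading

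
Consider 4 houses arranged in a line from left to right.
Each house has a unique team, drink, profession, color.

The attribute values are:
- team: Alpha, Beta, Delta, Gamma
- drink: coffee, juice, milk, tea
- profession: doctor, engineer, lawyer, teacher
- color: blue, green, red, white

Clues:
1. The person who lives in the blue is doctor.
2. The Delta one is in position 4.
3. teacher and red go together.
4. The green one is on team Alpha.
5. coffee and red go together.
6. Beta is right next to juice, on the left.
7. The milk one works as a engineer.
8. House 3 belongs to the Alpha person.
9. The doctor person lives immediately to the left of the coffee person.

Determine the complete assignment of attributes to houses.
Solution:

House | Team | Drink | Profession | Color
-----------------------------------------
  1   | Gamma | tea | doctor | blue
  2   | Beta | coffee | teacher | red
  3   | Alpha | juice | lawyer | green
  4   | Delta | milk | engineer | white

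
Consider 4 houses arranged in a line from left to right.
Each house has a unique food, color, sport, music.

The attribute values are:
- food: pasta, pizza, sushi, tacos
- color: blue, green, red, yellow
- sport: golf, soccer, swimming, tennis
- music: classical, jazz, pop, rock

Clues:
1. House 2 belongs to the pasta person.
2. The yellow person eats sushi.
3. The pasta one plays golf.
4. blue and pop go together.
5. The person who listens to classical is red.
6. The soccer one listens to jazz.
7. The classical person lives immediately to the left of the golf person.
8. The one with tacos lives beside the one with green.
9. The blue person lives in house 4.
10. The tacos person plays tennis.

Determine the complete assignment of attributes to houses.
Solution:

House | Food | Color | Sport | Music
------------------------------------
  1   | tacos | red | tennis | classical
  2   | pasta | green | golf | rock
  3   | sushi | yellow | soccer | jazz
  4   | pizza | blue | swimming | pop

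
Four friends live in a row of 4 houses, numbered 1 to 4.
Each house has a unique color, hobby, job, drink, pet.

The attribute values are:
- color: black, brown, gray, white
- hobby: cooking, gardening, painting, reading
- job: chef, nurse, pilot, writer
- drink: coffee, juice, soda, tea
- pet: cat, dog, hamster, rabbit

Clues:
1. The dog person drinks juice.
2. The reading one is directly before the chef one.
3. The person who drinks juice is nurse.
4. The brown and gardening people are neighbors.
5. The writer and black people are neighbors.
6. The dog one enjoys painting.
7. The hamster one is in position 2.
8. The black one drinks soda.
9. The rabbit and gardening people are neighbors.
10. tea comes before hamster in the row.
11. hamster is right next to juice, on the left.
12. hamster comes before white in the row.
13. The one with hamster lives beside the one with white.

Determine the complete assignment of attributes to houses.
Solution:

House | Color | Hobby | Job | Drink | Pet
-----------------------------------------
  1   | brown | reading | writer | tea | rabbit
  2   | black | gardening | chef | soda | hamster
  3   | white | painting | nurse | juice | dog
  4   | gray | cooking | pilot | coffee | cat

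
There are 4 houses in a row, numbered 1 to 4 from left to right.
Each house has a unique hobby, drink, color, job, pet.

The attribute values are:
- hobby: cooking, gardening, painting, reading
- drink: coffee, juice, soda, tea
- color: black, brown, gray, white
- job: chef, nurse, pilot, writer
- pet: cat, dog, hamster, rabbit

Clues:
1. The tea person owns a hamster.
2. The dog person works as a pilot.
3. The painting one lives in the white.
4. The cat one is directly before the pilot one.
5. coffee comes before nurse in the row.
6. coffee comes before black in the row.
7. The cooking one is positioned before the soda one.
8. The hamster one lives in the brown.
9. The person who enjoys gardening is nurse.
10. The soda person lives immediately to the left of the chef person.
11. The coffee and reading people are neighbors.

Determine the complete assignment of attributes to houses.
Solution:

House | Hobby | Drink | Color | Job | Pet
-----------------------------------------
  1   | cooking | coffee | gray | writer | cat
  2   | reading | soda | black | pilot | dog
  3   | painting | juice | white | chef | rabbit
  4   | gardening | tea | brown | nurse | hamster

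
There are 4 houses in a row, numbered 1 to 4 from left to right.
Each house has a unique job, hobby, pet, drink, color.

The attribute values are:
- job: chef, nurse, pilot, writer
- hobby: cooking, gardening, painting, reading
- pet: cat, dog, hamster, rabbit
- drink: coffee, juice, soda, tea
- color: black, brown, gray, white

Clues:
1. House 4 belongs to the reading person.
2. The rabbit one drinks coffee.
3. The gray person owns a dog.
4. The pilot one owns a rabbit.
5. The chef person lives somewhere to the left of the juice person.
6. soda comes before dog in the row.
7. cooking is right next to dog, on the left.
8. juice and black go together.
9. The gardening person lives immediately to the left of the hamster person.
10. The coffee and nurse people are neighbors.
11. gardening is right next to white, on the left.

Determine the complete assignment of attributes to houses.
Solution:

House | Job | Hobby | Pet | Drink | Color
-----------------------------------------
  1   | pilot | gardening | rabbit | coffee | brown
  2   | nurse | cooking | hamster | soda | white
  3   | chef | painting | dog | tea | gray
  4   | writer | reading | cat | juice | black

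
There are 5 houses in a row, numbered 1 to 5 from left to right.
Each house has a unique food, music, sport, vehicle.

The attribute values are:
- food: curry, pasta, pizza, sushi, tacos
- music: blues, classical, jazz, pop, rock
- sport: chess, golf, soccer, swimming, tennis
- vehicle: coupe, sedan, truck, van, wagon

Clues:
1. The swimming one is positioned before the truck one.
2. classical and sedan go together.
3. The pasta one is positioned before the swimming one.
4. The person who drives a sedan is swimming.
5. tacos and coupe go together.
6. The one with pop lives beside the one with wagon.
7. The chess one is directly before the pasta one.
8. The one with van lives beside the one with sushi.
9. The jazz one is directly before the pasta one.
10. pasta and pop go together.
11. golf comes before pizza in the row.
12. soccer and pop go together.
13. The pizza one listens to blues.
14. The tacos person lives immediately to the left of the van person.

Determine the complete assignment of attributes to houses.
Solution:

House | Food | Music | Sport | Vehicle
--------------------------------------
  1   | tacos | jazz | chess | coupe
  2   | pasta | pop | soccer | van
  3   | sushi | rock | golf | wagon
  4   | curry | classical | swimming | sedan
  5   | pizza | blues | tennis | truck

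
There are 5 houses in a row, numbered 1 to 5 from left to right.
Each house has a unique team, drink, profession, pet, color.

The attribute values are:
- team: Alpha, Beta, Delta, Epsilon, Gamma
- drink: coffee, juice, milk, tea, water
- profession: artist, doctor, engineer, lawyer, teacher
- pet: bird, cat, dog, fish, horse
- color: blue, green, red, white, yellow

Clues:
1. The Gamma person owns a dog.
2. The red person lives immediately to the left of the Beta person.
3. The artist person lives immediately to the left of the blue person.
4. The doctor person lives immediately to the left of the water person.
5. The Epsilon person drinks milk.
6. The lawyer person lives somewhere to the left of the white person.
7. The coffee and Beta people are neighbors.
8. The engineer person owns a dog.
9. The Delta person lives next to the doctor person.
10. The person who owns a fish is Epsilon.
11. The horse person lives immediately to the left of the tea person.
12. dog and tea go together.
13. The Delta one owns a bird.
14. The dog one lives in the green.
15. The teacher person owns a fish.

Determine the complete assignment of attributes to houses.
Solution:

House | Team | Drink | Profession | Pet | Color
-----------------------------------------------
  1   | Delta | coffee | artist | bird | red
  2   | Beta | juice | doctor | cat | blue
  3   | Alpha | water | lawyer | horse | yellow
  4   | Gamma | tea | engineer | dog | green
  5   | Epsilon | milk | teacher | fish | white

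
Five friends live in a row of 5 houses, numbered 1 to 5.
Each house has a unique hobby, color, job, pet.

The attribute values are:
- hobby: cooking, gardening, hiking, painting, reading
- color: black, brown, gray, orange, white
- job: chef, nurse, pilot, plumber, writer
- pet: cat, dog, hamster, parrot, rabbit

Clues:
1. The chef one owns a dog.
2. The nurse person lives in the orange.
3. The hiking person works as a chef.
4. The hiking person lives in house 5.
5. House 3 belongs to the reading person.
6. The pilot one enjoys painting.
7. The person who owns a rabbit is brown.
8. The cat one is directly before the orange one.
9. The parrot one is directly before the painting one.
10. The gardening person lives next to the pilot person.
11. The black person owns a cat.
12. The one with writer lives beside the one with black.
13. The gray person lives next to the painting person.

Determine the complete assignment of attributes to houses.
Solution:

House | Hobby | Color | Job | Pet
---------------------------------
  1   | gardening | gray | writer | parrot
  2   | painting | black | pilot | cat
  3   | reading | orange | nurse | hamster
  4   | cooking | brown | plumber | rabbit
  5   | hiking | white | chef | dog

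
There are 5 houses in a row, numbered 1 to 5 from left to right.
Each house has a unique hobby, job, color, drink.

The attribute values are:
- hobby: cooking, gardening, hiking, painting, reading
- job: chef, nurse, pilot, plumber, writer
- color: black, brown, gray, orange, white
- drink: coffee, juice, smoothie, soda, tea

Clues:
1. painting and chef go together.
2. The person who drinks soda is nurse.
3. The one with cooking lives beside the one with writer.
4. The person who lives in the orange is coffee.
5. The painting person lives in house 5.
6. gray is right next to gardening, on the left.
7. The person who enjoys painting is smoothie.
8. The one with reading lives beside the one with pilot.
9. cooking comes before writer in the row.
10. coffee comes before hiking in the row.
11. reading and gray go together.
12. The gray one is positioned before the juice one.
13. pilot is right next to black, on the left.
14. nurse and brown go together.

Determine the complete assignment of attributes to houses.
Solution:

House | Hobby | Job | Color | Drink
-----------------------------------
  1   | cooking | nurse | brown | soda
  2   | reading | writer | gray | tea
  3   | gardening | pilot | orange | coffee
  4   | hiking | plumber | black | juice
  5   | painting | chef | white | smoothie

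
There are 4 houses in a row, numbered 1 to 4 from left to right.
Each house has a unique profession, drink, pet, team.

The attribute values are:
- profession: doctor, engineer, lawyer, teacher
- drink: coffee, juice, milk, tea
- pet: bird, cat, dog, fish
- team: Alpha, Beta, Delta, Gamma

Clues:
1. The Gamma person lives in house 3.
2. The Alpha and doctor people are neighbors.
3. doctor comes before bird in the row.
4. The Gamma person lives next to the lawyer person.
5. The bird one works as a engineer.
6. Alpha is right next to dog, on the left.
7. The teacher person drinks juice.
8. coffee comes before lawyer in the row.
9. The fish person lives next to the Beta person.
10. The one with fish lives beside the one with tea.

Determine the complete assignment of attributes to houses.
Solution:

House | Profession | Drink | Pet | Team
---------------------------------------
  1   | teacher | juice | fish | Alpha
  2   | doctor | tea | dog | Beta
  3   | engineer | coffee | bird | Gamma
  4   | lawyer | milk | cat | Delta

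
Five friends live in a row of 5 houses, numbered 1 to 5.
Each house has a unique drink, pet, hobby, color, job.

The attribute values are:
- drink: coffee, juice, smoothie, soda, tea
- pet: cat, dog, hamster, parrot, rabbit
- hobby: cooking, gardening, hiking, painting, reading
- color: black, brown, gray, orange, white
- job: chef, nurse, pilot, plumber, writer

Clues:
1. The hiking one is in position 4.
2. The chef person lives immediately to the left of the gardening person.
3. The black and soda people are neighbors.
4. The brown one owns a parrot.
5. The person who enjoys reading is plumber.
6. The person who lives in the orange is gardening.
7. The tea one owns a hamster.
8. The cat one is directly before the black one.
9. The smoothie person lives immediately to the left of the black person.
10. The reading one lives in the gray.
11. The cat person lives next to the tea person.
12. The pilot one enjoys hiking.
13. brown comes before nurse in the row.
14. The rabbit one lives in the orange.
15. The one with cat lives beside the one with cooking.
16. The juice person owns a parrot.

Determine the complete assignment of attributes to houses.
Solution:

House | Drink | Pet | Hobby | Color | Job
-----------------------------------------
  1   | smoothie | cat | reading | gray | plumber
  2   | tea | hamster | cooking | black | chef
  3   | soda | rabbit | gardening | orange | writer
  4   | juice | parrot | hiking | brown | pilot
  5   | coffee | dog | painting | white | nurse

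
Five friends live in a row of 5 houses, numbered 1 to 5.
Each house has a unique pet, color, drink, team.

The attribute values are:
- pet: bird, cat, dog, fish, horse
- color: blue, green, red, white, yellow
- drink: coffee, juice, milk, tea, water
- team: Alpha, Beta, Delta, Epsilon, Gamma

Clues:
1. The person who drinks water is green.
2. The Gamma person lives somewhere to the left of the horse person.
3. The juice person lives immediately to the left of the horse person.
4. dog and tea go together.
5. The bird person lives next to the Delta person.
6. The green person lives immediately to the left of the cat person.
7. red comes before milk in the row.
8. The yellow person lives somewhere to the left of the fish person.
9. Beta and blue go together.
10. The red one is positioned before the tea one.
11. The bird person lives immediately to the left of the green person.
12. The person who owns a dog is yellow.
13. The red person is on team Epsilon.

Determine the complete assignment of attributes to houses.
Solution:

House | Pet | Color | Drink | Team
----------------------------------
  1   | bird | white | juice | Gamma
  2   | horse | green | water | Delta
  3   | cat | red | coffee | Epsilon
  4   | dog | yellow | tea | Alpha
  5   | fish | blue | milk | Beta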